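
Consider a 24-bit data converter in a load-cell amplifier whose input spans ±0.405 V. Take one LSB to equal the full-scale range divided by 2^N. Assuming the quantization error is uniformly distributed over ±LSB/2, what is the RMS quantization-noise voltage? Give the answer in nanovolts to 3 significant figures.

13.9 nV

Range = 0.405 − (-0.405) = 0.81 V.
LSB = 0.81 V / 2^24 = 48.280 nV.
σ_q = LSB/√12 = 48.280 nV/3.4641 = 13.9 nV.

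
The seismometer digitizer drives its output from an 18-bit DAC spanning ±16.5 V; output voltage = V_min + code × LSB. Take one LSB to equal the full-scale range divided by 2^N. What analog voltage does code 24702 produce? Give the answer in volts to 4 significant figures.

-13.39 V

Range = 16.5 − (-16.5) = 33 V. LSB = 33 V / 2^18.
V_out = V_min + code × LSB = -16.5 V + 24702 × 33 V / 262144
      = -16.5 V + 3.10961 V = -13.3904 V.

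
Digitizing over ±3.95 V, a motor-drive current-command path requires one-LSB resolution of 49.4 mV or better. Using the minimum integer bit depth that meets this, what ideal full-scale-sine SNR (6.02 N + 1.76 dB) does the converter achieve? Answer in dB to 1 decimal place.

Range = 3.95 − (-3.95) = 7.9 V.
7.9 V / 49.4 mV = 159.9. Since 2^7 = 128 and 2^8 = 256, N = 8.
SNR = 6.02 × 8 + 1.76 = 49.92 dB.

49.9 dB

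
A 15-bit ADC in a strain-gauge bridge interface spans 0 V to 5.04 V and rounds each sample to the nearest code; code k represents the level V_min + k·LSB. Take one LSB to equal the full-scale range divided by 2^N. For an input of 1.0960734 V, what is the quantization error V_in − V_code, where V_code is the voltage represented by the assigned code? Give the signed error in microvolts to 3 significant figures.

V_FS = 5.04 V. LSB = 5.04 V / 2^15 ≈ 153.8 µV.
(V_in − V_min)/LSB = (1.0960734 − (0)) × 32768/5.04 = 7126.2169 → nearest code k = 7126.
V_code = V_min + k × range/2^15 = 0 + 7126 × 5.04/32768 = 1.0960400391 V.
Error = V_in − V_code = 1.0960734 − (1.0960400391) = +33.4 µV.

+33.4 µV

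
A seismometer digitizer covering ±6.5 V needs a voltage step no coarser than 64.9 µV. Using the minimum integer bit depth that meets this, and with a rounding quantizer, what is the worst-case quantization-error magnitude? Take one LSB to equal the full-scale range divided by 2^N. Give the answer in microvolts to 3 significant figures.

24.8 µV

Full-scale range = 6.5 V − (-6.5 V) = 13 V.
Levels needed ≥ 13/64.9 µV = 200300. 2^18 = 262144 suffices, so N_min = 18.
One LSB is 13 V / 262144 = 49.591 µV.
Max error for round-to-nearest is LSB/2 = 24.8 µV.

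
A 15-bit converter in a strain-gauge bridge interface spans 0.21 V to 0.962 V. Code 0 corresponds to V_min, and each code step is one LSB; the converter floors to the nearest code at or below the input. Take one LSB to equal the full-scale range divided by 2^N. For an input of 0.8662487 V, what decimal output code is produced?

The full-scale span is 0.962 − (0.21) = 0.752 V. LSB = 0.752 V / 2^15 ≈ 22.95 µV.
V_in − V_min = 0.8662487 − (0.21) = 0.6562487 V.
Divide by LSB: 0.6562487 × 32768/0.752 = 28595.6880.
Truncating gives code 28595.

28595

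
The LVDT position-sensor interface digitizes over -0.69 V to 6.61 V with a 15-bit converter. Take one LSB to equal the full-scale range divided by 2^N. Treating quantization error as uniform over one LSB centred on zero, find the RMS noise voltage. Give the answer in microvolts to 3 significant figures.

64.3 µV

Full-scale range = 6.61 V − (-0.69 V) = 7.3 V.
LSB = 7.3 V / 2^15 = 222.78 µV.
RMS of a uniform error over width LSB is LSB/√12 = 64.3 µV.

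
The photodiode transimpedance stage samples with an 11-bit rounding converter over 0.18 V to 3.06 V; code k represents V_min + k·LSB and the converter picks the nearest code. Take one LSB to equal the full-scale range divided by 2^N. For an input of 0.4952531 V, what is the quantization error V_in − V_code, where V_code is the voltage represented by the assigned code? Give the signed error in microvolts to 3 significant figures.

+253 µV

The full-scale span is 3.06 − (0.18) = 2.88 V. LSB = 2.88 V / 2^11 ≈ 1.406 mV.
(V_in − V_min)/LSB = (0.4952531 − (0.18)) × 2048/2.88 = 224.1800 → nearest code k = 224.
V_code = 0.18 + (224/2048) × 2.88 = 0.4950000000 V.
V_in − V_code = 0.4952531 − (0.4950000000) = +253 µV.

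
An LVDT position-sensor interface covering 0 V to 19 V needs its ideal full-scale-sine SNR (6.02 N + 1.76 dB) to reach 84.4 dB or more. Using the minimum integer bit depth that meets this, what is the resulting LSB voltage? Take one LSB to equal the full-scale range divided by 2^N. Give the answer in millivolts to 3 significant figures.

Full-scale range = 19 V.
6.02 N + 1.76 ≥ 84.4 gives N ≥ 13.728, so the minimum integer is 14.
LSB = 19 V / 2^14 = 1.16 mV.

1.16 mV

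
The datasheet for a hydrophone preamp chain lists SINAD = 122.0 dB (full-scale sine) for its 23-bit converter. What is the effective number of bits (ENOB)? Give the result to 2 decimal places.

Inverting SNR = 6.02 N + 1.76: N_eff = (122.0 − 1.76)/6.02 = 19.9734.

19.97 bits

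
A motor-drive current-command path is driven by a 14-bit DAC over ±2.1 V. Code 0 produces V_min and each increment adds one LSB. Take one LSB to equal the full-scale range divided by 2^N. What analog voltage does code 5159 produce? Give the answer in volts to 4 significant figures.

-0.7775 V

The full-scale span is 2.1 − (-2.1) = 4.2 V. LSB = 4.2 V / 2^14.
V_out = -2.1 + 5159 × (4.2/16384) V
      = -2.1 + 1.32250 = -0.777502 V.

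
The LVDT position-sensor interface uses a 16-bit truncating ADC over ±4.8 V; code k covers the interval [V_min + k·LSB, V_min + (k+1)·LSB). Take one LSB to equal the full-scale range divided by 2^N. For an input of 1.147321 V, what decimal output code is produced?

40600

Full-scale range = 4.8 V − (-4.8 V) = 9.6 V. LSB = 9.6 V / 2^16 ≈ 146.5 µV.
(V_in − V_min) × 2^16/range = (1.147321 − (-4.8)) × 65536/9.6 = 40600.378.
Floor → code = 40600.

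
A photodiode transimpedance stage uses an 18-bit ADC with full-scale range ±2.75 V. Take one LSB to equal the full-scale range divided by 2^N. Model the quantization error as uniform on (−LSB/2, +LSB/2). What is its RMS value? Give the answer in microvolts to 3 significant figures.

Full-scale range = 2.75 V − (-2.75 V) = 5.5 V.
LSB = 5.5 V / 2^18 = 20.981 µV.
For a uniform distribution on [−LSB/2, +LSB/2], V_rms = LSB/√12 = 20.981 µV/3.4641 = 6.06 µV.

6.06 µV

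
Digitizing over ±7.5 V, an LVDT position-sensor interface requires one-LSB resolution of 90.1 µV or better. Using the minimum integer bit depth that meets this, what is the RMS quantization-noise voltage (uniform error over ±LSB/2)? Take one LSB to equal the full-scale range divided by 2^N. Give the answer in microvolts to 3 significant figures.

Range = 7.5 − (-7.5) = 15 V.
Levels needed ≥ 15/90.1 µV = 166500. 2^18 = 262144 suffices, so N_min = 18.
LSB = 15 V ÷ 2^18 = 15/262144 V = 57.220 µV.
V_rms = LSB/√12 = 16.5 µV.

16.5 µV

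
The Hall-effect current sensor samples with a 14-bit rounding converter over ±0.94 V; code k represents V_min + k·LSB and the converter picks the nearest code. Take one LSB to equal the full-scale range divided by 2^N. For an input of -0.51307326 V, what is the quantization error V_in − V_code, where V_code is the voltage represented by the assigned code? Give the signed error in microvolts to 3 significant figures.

−43.5 µV

Range = 0.94 − (-0.94) = 1.88 V. LSB = 1.88 V / 2^14 ≈ 114.7 µV.
(V_in − V_min)/LSB = (-0.51307326 − (-0.94)) × 16384/1.88 = 3720.6211 → nearest code k = 3721.
V_code = V_min + k × range/2^14 = -0.94 + 3721 × 1.88/16384 = -0.51302978516 V.
V_in − V_code = -0.51307326 − (-0.51302978516) = −43.5 µV.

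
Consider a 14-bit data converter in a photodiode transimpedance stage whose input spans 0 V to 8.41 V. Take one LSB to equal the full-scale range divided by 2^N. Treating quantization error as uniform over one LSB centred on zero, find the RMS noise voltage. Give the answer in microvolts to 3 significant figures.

148 µV

Range is 8.41 V.
LSB = 8.41 V / 2^14 = 0.51331 mV.
σ_q = LSB/√12 = 0.51331 mV/3.4641 = 148 µV.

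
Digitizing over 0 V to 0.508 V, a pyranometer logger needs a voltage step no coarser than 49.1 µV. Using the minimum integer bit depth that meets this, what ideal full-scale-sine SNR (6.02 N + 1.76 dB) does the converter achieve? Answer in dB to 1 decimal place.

Full-scale range = 0.508 V.
0.508 V / 49.1 µV = 10350. Since 2^13 = 8192 and 2^14 = 16384, N = 14.
6.02(14) + 1.76 = 86.04 dB.

86.0 dB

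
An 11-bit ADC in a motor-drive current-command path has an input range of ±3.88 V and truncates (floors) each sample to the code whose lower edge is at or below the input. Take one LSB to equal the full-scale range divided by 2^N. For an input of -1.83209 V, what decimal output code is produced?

540

The full-scale span is 3.88 − (-3.88) = 7.76 V. LSB = 7.76 V / 2^11 ≈ 3.789 mV.
code = ⌊(V_in − V_min)/LSB⌋ = ⌊(V_in − V_min) × 2^11 / range⌋
     = ⌊(-1.83209 − (-3.88)) × 2048 / 7.76⌋ = ⌊2.04791 × 2048/7.76⌋
     = ⌊540.479⌋ = 540.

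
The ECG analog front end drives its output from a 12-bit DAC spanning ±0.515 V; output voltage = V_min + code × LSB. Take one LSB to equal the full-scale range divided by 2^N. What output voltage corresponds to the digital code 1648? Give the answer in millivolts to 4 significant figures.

Span: 0.515 V − (-0.515 V) = 1.03 V. LSB = 1.03 V / 2^12.
V_out = V_min + code × LSB = -0.515 V + 1648 × 1.03 V / 4096
      = -0.515 + 0.414414 = -0.100586 V.

-100.6 mV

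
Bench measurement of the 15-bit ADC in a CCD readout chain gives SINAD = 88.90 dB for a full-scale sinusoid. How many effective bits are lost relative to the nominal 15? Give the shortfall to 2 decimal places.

Effective bits = (88.90 − 1.76)/6.02 = 14.4751.
Lost resolution: 15 − 14.4751 = 0.5249 bits.

0.52 bits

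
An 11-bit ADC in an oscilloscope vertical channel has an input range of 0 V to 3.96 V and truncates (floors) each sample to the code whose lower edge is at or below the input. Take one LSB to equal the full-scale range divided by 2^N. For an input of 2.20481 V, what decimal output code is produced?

Full-scale range = 3.96 V. LSB = 3.96 V / 2^11 ≈ 1.934 mV.
(V_in − V_min) × 2^11/range = (2.20481 − (0)) × 2048/3.96 = 1140.265.
Floor → code = 1140.

1140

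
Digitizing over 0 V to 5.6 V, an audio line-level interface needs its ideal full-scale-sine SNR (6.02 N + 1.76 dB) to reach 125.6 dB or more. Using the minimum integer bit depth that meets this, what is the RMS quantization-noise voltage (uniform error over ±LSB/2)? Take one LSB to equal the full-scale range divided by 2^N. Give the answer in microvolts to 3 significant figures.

V_FS = 5.6 V.
6.02 N + 1.76 ≥ 125.6 gives N ≥ 20.571, so the minimum integer is 21.
LSB = 5.6 V ÷ 2^21 = 5.6/2097152 V = 2.6703 µV.
σ_q = LSB/√12 = 2.6703 µV/3.4641 = 0.771 µV.

0.771 µV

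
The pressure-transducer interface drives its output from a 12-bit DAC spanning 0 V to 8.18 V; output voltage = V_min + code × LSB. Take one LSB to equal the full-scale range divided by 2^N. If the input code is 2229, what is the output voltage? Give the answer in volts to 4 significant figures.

4.451 V

V_FS = 8.18 V. LSB = 8.18 V / 2^12.
V_out = V_min + code × LSB = 0 V + 2229 × 8.18 V / 4096
      = 0 V + 4.45147 V = 4.45147 V.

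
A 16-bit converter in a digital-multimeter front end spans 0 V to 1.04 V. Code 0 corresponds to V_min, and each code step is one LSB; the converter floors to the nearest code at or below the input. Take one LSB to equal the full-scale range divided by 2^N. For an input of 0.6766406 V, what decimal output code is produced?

42638

Range is 1.04 V. LSB = 1.04 V / 2^16 ≈ 15.87 µV.
code = ⌊(V_in − V_min)/LSB⌋ = ⌊(V_in − V_min) × 2^16 / range⌋
     = ⌊(0.6766406 − (0)) × 65536 / 1.04⌋ = ⌊0.6766406 × 65536/1.04⌋
     = ⌊42638.768⌋ = 42638.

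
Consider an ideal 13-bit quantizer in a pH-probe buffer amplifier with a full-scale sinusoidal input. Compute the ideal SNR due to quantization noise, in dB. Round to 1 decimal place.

6.02(13) + 1.76 = 78.26 + 1.76 = 80.02 dB.

80.0 dB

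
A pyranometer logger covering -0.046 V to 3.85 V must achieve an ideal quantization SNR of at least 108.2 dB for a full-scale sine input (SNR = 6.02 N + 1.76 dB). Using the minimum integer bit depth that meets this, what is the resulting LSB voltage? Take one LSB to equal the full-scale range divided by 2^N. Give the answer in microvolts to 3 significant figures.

14.9 µV

The full-scale span is 3.85 − (-0.046) = 3.896 V.
N ≥ (108.2 − 1.76)/6.02 = 17.681 → N_min = 18.
One LSB is 3.896 V / 262144 = 14.9 µV.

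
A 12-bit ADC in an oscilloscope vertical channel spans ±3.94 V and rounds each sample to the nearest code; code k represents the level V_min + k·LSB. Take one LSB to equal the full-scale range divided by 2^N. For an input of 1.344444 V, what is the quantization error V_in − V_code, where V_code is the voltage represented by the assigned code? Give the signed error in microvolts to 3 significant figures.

Range = 3.94 − (-3.94) = 7.88 V. LSB = 7.88 V / 2^12 ≈ 1.924 mV.
(1.344444 − (-3.94)) / LSB = 5.284444 × 4096/7.88 = 2746.8379. Nearest integer: k = 2747.
V_code = -3.94 + (2747/4096) × 7.88 = 1.344755859 V.
Error = V_in − V_code = 1.344444 − (1.344755859) = −312 µV.

−312 µV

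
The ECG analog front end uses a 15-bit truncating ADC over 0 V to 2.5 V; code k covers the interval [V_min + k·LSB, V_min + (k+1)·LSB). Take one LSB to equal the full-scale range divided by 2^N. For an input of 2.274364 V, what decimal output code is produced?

Full-scale range = 2.5 V. LSB = 2.5 V / 2^15 ≈ 76.29 µV.
(V_in − V_min) × 2^15/range = (2.274364 − (0)) × 32768/2.5 = 29810.544.
Floor → code = 29810.

29810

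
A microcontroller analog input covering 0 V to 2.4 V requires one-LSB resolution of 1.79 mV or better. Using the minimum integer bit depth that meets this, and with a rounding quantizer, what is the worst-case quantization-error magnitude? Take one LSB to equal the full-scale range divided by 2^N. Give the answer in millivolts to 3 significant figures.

0.586 mV

Full-scale range = 2.4 V.
Need 2^N ≥ 2.4 V / 1.79 mV = 1341 → N_min = 11.
Step size = 2.4/2048 V = 1.1719 mV.
|e|_max = LSB/2 = 0.586 mV.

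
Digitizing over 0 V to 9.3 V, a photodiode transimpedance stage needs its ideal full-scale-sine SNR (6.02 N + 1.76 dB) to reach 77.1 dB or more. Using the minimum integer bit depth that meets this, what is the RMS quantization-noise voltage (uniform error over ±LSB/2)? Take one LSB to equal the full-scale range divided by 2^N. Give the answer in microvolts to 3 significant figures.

Range is 9.3 V.
Solving 6.02 N ≥ 77.1 − 1.76: N ≥ 12.515. Round up → N = 13.
Step size = 9.3/8192 V = 1.1353 mV.
V_rms = LSB/√12 = 328 µV.

328 µV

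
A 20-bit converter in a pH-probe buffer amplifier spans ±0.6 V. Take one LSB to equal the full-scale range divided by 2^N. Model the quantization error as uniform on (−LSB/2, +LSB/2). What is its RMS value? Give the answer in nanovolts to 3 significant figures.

The full-scale span is 0.6 − (-0.6) = 1.2 V.
LSB = 1.2 V / 2^20 = 1.1444 µV.
σ_q = LSB/√12 = 1.1444 µV/3.4641 = 330 nV.

330 nV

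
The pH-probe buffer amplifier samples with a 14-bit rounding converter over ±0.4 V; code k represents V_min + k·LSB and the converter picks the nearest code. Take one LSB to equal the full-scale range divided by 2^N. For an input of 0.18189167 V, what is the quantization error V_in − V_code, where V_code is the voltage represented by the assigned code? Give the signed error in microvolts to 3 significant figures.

+6.90 µV

Range = 0.4 − (-0.4) = 0.8 V. LSB = 0.8 V / 2^14 ≈ 48.83 µV.
(V_in − V_min)/LSB = (0.18189167 − (-0.4)) × 16384/0.8 = 11917.1414 → nearest code k = 11917.
V_code = V_min + k × range/2^14 = -0.4 + 11917 × 0.8/16384 = 0.18188476563 V.
e = 0.18189167 − (0.18188476563) = +6.90 µV.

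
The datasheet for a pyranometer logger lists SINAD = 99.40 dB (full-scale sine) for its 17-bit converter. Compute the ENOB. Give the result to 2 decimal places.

ENOB = (99.40 − 1.76)/6.02 = 16.2193 bits.

16.22 bits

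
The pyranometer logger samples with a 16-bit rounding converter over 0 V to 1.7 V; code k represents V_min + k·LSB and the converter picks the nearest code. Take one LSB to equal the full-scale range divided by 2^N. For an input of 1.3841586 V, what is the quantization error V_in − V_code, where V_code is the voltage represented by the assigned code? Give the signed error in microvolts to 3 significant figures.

+3.33 µV

Range is 1.7 V. LSB = 1.7 V / 2^16 ≈ 25.94 µV.
(V_in − V_min)/LSB = (1.3841586 − (0)) × 65536/1.7 = 53360.1282 → nearest code k = 53360.
V_code = 0 + (53360/65536) × 1.7 = 1.3841552734 V.
Error = V_in − V_code = 1.3841586 − (1.3841552734) = +3.33 µV.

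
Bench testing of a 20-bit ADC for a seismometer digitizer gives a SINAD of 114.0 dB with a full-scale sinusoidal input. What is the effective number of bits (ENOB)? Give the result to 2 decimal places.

Inverting SNR = 6.02 N + 1.76: N_eff = (114.0 − 1.76)/6.02 = 18.6445.

18.64 bits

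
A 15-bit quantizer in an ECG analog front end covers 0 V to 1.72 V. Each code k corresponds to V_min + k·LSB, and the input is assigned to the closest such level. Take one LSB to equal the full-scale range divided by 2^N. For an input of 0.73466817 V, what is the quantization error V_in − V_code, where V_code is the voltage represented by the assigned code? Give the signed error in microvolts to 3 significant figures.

+14.8 µV

V_FS = 1.72 V. LSB = 1.72 V / 2^15 ≈ 52.49 µV.
Position in LSBs: (0.73466817 − (0)) × 32768/1.72 = 13996.2829; rounding gives k = 13996.
V_code = 0 + (13996/32768) × 1.72 = 0.73465332031 V.
Error = V_in − V_code = 0.73466817 − (0.73465332031) = +14.8 µV.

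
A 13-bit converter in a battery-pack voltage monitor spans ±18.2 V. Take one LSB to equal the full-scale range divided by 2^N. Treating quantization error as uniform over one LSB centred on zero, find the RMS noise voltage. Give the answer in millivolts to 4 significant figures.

Range = 18.2 − (-18.2) = 36.4 V.
Step size = 36.4/8192 V = 4.44336 mV.
V_rms = LSB/√12 = 4.44336 mV / √12 = 1.283 mV.

1.283 mV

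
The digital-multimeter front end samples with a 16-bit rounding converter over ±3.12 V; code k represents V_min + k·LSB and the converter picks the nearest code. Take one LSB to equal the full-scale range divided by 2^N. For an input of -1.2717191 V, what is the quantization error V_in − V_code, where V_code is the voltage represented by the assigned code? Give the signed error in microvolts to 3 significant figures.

Span: 3.12 V − (-3.12 V) = 6.24 V. LSB = 6.24 V / 2^16 ≈ 95.21 µV.
(-1.2717191 − (-3.12)) / LSB = 1.8482809 × 65536/6.24 = 19411.6886. Nearest integer: k = 19412.
V_code = V_min + k × range/2^16 = -3.12 + 19412 × 6.24/65536 = -1.2716894531 V.
V_in − V_code = -1.2717191 − (-1.2716894531) = −29.6 µV.

−29.6 µV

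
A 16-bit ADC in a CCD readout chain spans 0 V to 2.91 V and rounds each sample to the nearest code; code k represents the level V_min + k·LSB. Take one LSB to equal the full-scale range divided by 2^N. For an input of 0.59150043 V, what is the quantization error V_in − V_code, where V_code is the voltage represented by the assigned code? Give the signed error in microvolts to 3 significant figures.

+7.05 µV

Span = 2.91 V. LSB = 2.91 V / 2^16 ≈ 44.40 µV.
(V_in − V_min)/LSB = (0.59150043 − (0)) × 65536/2.91 = 13321.1588 → nearest code k = 13321.
V_code = 0 + (13321/65536) × 2.91 = 0.59149337769 V.
V_in − V_code = 0.59150043 − (0.59149337769) = +7.05 µV.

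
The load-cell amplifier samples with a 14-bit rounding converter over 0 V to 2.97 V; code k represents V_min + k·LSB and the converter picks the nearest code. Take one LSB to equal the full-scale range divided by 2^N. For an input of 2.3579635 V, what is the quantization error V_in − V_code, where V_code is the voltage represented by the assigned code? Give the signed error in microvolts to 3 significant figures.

Span = 2.97 V. LSB = 2.97 V / 2^14 ≈ 181.3 µV.
(V_in − V_min)/LSB = (2.3579635 − (0)) × 16384/2.97 = 13007.7017 → nearest code k = 13008.
Reconstructed level: 0 + 13008 × 2.97/16384 V = 2.3580175781 V.
Error = V_in − V_code = 2.3579635 − (2.3580175781) = −54.1 µV.

−54.1 µV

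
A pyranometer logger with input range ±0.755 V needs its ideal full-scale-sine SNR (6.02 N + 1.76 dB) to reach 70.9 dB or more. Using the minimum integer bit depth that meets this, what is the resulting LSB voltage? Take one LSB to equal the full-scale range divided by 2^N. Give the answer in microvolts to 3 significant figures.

369 µV

Full-scale range = 0.755 V − (-0.755 V) = 1.51 V.
Required N = ⌈(70.9 − 1.76)/6.02⌉ = ⌈11.485⌉ = 12.
One LSB is 1.51 V / 4096 = 369 µV.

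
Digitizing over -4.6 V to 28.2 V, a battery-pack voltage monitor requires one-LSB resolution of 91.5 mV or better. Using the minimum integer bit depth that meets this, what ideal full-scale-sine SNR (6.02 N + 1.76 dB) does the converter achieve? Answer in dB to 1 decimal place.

55.9 dB

Range = 28.2 − (-4.6) = 32.8 V.
Levels needed ≥ 32.8/91.5 mV = 358.5. 2^9 = 512 suffices, so N_min = 9.
SNR = 6.02 × 9 + 1.76 = 55.94 dB.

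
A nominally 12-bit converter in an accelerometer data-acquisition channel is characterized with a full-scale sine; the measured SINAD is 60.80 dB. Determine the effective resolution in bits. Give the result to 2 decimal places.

9.81 bits

Inverting SNR = 6.02 N + 1.76: N_eff = (60.80 − 1.76)/6.02 = 9.8073.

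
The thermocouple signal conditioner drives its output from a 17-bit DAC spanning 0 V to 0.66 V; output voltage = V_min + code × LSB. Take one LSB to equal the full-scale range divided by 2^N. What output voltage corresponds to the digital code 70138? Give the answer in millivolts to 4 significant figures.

353.2 mV

Full-scale range = 0.66 V. LSB = 0.66 V / 2^17.
Output = V_min + (70138/131072) × range = 0 + 0.535110 × 0.66 V
      = 0 V + 0.353173 V = 0.353173 V.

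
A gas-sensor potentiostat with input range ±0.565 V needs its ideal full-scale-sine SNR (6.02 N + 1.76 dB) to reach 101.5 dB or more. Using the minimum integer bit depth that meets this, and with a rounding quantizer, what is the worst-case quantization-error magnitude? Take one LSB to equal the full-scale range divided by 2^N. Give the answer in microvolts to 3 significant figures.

The full-scale span is 0.565 − (-0.565) = 1.13 V.
N ≥ (101.5 − 1.76)/6.02 = 16.568 → N_min = 17.
LSB = 1.13 V / 2^17 = 8.6212 µV.
Max error for round-to-nearest is LSB/2 = 4.31 µV.

4.31 µV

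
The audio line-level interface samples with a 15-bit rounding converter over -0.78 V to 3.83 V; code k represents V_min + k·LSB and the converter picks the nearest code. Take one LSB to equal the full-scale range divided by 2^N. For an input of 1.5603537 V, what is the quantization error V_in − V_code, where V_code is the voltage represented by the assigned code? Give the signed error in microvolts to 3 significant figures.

+41.5 µV

Range = 3.83 − (-0.78) = 4.61 V. LSB = 4.61 V / 2^15 ≈ 140.7 µV.
Position in LSBs: (1.5603537 − (-0.78)) × 32768/4.61 = 16635.2950; rounding gives k = 16635.
V_code = V_min + k × range/2^15 = -0.78 + 16635 × 4.61/32768 = 1.5603121948 V.
e = 1.5603537 − (1.5603121948) = +41.5 µV.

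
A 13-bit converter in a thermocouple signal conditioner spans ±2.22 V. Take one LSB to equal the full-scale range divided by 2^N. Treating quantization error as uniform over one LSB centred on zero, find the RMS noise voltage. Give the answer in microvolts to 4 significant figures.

156.5 µV

The full-scale span is 2.22 − (-2.22) = 4.44 V.
LSB = 4.44 V ÷ 2^13 = 4.44/8192 V = 0.541992 mV.
σ_q = LSB/√12 = 0.541992 mV/3.4641 = 156.5 µV.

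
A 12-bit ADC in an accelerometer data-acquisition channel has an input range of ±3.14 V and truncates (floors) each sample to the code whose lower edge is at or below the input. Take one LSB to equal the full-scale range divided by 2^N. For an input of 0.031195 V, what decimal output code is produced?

The full-scale span is 3.14 − (-3.14) = 6.28 V. LSB = 6.28 V / 2^12 ≈ 1.533 mV.
V_in − V_min = 0.031195 − (-3.14) = 3.171195 V.
Divide by LSB: 3.171195 × 4096/6.28 = 2068.3463.
Truncating gives code 2068.

2068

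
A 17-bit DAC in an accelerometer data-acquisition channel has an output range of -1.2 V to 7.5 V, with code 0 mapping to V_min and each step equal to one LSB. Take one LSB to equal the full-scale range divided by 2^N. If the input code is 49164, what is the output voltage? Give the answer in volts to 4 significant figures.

Range = 7.5 − (-1.2) = 8.7 V. LSB = 8.7 V / 2^17.
Output = V_min + (49164/131072) × range = -1.2 + 0.375092 × 8.7 V
      = -1.2 V + 3.26330 V = 2.06330 V.

2.063 V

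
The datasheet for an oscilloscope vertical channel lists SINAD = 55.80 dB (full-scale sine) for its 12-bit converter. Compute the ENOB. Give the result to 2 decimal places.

8.98 bits

Inverting SNR = 6.02 N + 1.76: N_eff = (55.80 − 1.76)/6.02 = 8.9767.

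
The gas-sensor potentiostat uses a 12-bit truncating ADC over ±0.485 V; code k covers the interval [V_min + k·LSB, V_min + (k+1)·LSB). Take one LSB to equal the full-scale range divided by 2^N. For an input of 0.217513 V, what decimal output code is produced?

2966

Range = 0.485 − (-0.485) = 0.97 V. LSB = 0.97 V / 2^12 ≈ 236.8 µV.
V_in − V_min = 0.217513 − (-0.485) = 0.702513 V.
Divide by LSB: 0.702513 × 4096/0.97 = 2966.4879.
Truncating gives code 2966.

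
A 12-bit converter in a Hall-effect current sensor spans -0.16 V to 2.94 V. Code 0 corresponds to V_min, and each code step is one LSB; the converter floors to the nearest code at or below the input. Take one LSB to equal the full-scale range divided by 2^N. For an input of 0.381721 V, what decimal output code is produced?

Range = 2.94 − (-0.16) = 3.1 V. LSB = 3.1 V / 2^12 ≈ 0.7568 mV.
V_in − V_min = 0.381721 − (-0.16) = 0.541721 V.
Divide by LSB: 0.541721 × 4096/3.1 = 715.7707.
Truncating gives code 715.

715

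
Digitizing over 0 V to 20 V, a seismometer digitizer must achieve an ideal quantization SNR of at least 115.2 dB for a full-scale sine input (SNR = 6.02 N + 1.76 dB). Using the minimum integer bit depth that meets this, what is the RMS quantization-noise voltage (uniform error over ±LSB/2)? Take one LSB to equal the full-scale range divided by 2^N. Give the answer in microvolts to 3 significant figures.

11.0 µV

V_FS = 20 V.
Solving 6.02 N ≥ 115.2 − 1.76: N ≥ 18.844. Round up → N = 19.
LSB = 20 V / 2^19 = 38.147 µV.
RMS noise = LSB/√12 = 11.0 µV.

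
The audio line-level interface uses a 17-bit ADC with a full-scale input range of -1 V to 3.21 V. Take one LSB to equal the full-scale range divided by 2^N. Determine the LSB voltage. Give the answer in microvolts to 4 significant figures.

32.12 µV

Span: 3.21 V − (-1 V) = 4.21 V.
There are 2^17 = 131072 steps.
LSB = 4.21 V ÷ 2^17 = 4.21/131072 V = 32.12 µV.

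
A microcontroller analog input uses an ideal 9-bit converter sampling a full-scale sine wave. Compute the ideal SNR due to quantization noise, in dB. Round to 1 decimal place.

55.9 dB

6.02(9) + 1.76 = 54.18 + 1.76 = 55.94 dB.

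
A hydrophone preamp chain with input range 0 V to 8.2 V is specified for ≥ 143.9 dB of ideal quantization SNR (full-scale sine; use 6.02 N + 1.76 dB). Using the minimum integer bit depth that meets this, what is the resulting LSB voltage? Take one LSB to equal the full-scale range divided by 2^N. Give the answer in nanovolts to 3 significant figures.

489 nV

Span = 8.2 V.
6.02 N + 1.76 ≥ 143.9 gives N ≥ 23.611, so the minimum integer is 24.
Step size = 8.2/16777216 V = 489 nV.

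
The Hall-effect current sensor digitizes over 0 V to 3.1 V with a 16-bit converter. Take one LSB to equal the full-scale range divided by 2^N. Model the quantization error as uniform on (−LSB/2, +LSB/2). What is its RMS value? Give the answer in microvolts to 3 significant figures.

Range is 3.1 V.
LSB = 3.1 V / 2^16 = 47.302 µV.
RMS of a uniform error over width LSB is LSB/√12 = 13.7 µV.

13.7 µV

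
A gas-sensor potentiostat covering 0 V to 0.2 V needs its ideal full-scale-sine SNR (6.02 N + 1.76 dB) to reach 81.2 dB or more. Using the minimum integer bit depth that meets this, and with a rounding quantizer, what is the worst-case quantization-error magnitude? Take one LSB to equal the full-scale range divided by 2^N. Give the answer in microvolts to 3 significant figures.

Range is 0.2 V.
Required N = ⌈(81.2 − 1.76)/6.02⌉ = ⌈13.196⌉ = 14.
LSB = 0.2 V / 2^14 = 12.207 µV.
Max error for round-to-nearest is LSB/2 = 6.10 µV.

6.10 µV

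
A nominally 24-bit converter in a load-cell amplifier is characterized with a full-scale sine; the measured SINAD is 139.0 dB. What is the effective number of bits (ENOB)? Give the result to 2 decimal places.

(139.0 − 1.76) / 6.02 = 137.24/6.02 = 22.7973 effective bits.

22.80 bits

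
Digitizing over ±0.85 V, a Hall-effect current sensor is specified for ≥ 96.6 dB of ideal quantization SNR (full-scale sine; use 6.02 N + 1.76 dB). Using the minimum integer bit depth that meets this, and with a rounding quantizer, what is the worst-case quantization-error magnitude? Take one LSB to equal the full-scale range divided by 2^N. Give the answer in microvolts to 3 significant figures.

The full-scale span is 0.85 − (-0.85) = 1.7 V.
N ≥ (96.6 − 1.76)/6.02 = 15.754 → N_min = 16.
LSB = 1.7 V ÷ 2^16 = 1.7/65536 V = 25.940 µV.
Half an LSB is 13.0 µV.

13.0 µV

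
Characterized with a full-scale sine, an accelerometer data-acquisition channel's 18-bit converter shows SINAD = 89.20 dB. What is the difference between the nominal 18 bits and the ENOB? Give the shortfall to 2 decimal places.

3.48 bits

ENOB = (SINAD − 1.76)/6.02 = (89.20 − 1.76)/6.02 = 14.5249 bits.
18 − 14.5249 = 3.48 bits below nominal.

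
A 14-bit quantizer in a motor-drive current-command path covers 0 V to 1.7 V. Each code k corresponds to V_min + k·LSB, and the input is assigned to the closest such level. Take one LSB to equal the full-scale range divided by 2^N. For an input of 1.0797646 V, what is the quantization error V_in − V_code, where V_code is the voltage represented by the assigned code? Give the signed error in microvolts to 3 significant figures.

+40.5 µV

V_FS = 1.7 V. LSB = 1.7 V / 2^14 ≈ 103.8 µV.
Position in LSBs: (1.0797646 − (0)) × 16384/1.7 = 10406.3901; rounding gives k = 10406.
V_code = 0 + (10406/16384) × 1.7 = 1.0797241211 V.
Error = V_in − V_code = 1.0797646 − (1.0797241211) = +40.5 µV.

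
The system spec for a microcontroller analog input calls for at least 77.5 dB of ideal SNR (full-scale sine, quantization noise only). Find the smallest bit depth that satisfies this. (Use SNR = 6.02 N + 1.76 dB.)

Solving 6.02 N ≥ 77.5 − 1.76: N ≥ 12.581. Round up → N = 13.

13 bits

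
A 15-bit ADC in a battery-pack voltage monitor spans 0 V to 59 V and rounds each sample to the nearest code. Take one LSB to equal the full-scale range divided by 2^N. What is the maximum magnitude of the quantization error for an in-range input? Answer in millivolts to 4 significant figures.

Full-scale range = 59 V.
LSB = 59 V / 2^15 = 1.80054 mV.
Worst-case error for round-to-nearest is half an LSB: 0.9003 mV.

0.9003 mV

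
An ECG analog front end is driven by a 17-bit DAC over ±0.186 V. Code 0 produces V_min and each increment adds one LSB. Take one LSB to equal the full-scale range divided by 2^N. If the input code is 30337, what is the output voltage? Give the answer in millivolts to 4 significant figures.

-99.90 mV

Range = 0.186 − (-0.186) = 0.372 V. LSB = 0.372 V / 2^17.
V_out = V_min + code × LSB = -0.186 V + 30337 × 0.372 V / 131072
      = -0.186 V + 0.0861005 V = -0.0998995 V.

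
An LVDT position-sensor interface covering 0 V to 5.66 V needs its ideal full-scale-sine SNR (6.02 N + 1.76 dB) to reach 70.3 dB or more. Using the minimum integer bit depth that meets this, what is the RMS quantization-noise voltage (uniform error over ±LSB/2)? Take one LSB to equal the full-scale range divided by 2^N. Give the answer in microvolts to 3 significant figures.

Full-scale range = 5.66 V.
N ≥ (70.3 − 1.76)/6.02 = 11.385 → N_min = 12.
Step size = 5.66/4096 V = 1.3818 mV.
σ_q = LSB/√12 = 1.3818 mV/3.4641 = 399 µV.

399 µV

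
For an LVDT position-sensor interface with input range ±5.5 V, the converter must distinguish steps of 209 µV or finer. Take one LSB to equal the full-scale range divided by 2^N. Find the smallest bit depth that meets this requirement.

16 bits

The full-scale span is 5.5 − (-5.5) = 11 V.
Required number of levels: 11/209 µV = 52632; smallest N with 2^N ≥ that is 16.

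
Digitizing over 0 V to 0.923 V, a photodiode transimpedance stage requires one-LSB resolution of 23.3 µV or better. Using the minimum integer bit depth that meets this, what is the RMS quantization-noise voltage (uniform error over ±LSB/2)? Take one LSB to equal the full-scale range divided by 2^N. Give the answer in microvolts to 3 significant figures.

4.07 µV

Span = 0.923 V.
Required number of levels: 0.923/23.3 µV = 39614; smallest N with 2^N ≥ that is 16.
LSB = 0.923 V ÷ 2^16 = 0.923/65536 V = 14.084 µV.
RMS noise = LSB/√12 = 4.07 µV.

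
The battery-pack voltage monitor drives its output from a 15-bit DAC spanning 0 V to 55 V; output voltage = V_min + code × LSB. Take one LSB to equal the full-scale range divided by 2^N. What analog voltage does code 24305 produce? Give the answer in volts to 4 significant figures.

V_FS = 55 V. LSB = 55 V / 2^15.
Output = V_min + (24305/32768) × range = 0 + 0.741730 × 55 V
      = 0 + 40.7951 = 40.7951 V.

40.80 V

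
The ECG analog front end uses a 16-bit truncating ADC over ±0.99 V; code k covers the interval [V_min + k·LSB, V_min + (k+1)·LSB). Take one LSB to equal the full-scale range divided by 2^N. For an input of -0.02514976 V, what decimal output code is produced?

31935

Full-scale range = 0.99 V − (-0.99 V) = 1.98 V. LSB = 1.98 V / 2^16 ≈ 30.21 µV.
(V_in − V_min) × 2^16/range = (-0.02514976 − (-0.99)) × 65536/1.98 = 31935.568.
Floor → code = 31935.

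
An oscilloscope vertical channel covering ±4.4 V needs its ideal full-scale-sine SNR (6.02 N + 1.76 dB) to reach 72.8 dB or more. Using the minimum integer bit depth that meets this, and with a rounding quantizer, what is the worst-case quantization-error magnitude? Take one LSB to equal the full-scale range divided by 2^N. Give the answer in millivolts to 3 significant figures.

The full-scale span is 4.4 − (-4.4) = 8.8 V.
N ≥ (72.8 − 1.76)/6.02 = 11.801 → N_min = 12.
One LSB is 8.8 V / 4096 = 2.1484 mV.
Half an LSB is 1.07 mV.

1.07 mV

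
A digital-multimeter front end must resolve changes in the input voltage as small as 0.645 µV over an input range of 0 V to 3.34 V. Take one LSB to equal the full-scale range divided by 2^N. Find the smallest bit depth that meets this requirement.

23 bits

Span = 3.34 V.
Levels needed ≥ 3.34/0.645 µV = 5.178e6. 2^23 = 8388608 suffices, so N_min = 23.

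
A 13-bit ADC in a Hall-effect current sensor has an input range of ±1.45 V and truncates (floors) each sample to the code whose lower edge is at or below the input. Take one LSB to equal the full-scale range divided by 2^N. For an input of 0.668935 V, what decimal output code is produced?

Range = 1.45 − (-1.45) = 2.9 V. LSB = 2.9 V / 2^13 ≈ 354.0 µV.
(V_in − V_min) × 2^13/range = (0.668935 − (-1.45)) × 8192/2.9 = 5985.626.
Floor → code = 5985.

5985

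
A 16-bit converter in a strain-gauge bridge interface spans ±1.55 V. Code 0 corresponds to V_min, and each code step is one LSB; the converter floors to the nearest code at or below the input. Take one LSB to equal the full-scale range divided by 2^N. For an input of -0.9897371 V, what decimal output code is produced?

11844

Range = 1.55 − (-1.55) = 3.1 V. LSB = 3.1 V / 2^16 ≈ 47.30 µV.
code = ⌊(V_in − V_min)/LSB⌋ = ⌊(V_in − V_min) × 2^16 / range⌋
     = ⌊(-0.9897371 − (-1.55)) × 65536 / 3.1⌋ = ⌊0.5602629 × 65536/3.1⌋
     = ⌊11844.319⌋ = 11844.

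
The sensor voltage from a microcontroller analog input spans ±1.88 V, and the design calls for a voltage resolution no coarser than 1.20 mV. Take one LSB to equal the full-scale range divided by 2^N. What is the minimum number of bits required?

12 bits

Full-scale range = 1.88 V − (-1.88 V) = 3.76 V.
Need 2^N ≥ 3.76 V / 1.20 mV = 3133 → N_min = 12.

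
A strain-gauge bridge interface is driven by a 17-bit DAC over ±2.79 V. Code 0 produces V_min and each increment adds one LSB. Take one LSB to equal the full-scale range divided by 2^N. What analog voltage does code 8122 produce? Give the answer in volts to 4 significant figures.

-2.444 V

Range = 2.79 − (-2.79) = 5.58 V. LSB = 5.58 V / 2^17.
V_out = V_min + code × LSB = -2.79 V + 8122 × 5.58 V / 131072
      = -2.79 V + 0.345770 V = -2.44423 V.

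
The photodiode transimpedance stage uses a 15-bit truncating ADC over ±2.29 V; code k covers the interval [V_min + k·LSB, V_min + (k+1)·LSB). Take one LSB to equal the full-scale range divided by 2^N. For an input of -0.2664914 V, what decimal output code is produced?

Full-scale range = 2.29 V − (-2.29 V) = 4.58 V. LSB = 4.58 V / 2^15 ≈ 139.8 µV.
V_in − V_min = -0.2664914 − (-2.29) = 2.0235086 V.
Divide by LSB: 2.0235086 × 32768/4.58 = 14477.3646.
Truncating gives code 14477.

14477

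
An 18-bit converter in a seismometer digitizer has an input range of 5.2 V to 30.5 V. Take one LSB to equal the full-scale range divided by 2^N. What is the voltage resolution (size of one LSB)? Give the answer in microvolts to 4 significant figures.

Full-scale range = 30.5 V − (5.2 V) = 25.3 V.
There are 2^18 = 262144 steps.
Step size = 25.3/262144 V = 96.51 µV.

96.51 µV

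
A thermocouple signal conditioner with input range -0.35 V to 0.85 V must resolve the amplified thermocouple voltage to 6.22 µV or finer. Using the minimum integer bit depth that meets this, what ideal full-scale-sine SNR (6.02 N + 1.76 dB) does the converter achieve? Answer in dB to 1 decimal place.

110.1 dB

Span: 0.85 V − (-0.35 V) = 1.2 V.
1.2 V / 6.22 µV = 192900. Since 2^17 = 131072 and 2^18 = 262144, N = 18.
SNR = 6.02 × 18 + 1.76 = 110.12 dB.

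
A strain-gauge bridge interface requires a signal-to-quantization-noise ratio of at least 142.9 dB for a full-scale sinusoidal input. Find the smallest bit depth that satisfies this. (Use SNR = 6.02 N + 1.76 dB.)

N ≥ (142.9 − 1.76)/6.02 = 23.445 → N_min = 24.

24 bits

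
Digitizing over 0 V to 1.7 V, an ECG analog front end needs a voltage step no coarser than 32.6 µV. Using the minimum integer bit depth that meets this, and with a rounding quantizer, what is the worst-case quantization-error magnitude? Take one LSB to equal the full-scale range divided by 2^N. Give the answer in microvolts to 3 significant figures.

Span = 1.7 V.
Required number of levels: 1.7/32.6 µV = 52147; smallest N with 2^N ≥ that is 16.
LSB = 1.7 V ÷ 2^16 = 1.7/65536 V = 25.940 µV.
Half an LSB is 13.0 µV.

13.0 µV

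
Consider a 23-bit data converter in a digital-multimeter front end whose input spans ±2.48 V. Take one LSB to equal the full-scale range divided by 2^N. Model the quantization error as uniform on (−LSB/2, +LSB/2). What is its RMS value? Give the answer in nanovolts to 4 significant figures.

Range = 2.48 − (-2.48) = 4.96 V.
LSB = 4.96 V ÷ 2^23 = 4.96/8388608 V = 0.591278 µV.
For a uniform distribution on [−LSB/2, +LSB/2], V_rms = LSB/√12 = 0.591278 µV/3.4641 = 170.7 nV.

170.7 nV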